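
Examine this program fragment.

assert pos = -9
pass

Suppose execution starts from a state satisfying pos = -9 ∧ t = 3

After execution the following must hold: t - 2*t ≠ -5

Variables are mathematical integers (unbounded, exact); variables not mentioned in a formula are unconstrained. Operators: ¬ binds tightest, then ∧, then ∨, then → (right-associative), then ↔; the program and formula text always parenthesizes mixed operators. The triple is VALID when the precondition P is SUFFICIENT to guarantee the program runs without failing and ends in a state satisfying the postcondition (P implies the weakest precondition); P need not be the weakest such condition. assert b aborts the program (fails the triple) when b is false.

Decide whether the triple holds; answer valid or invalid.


Working backward. After the program, the postcondition t - 2*t ≠ -5 must hold; in canonical form it is t ≠ 5.
Before skip: t ≠ 5
Before assert pos = -9: pos = -9 ∧ t ≠ 5
The weakest precondition is pos = -9 ∧ t ≠ 5.
Check whether pos = -9 ∧ t = 3 implies it.
Every state satisfying the precondition satisfies the weakest precondition: the implication holds.
Answer: valid


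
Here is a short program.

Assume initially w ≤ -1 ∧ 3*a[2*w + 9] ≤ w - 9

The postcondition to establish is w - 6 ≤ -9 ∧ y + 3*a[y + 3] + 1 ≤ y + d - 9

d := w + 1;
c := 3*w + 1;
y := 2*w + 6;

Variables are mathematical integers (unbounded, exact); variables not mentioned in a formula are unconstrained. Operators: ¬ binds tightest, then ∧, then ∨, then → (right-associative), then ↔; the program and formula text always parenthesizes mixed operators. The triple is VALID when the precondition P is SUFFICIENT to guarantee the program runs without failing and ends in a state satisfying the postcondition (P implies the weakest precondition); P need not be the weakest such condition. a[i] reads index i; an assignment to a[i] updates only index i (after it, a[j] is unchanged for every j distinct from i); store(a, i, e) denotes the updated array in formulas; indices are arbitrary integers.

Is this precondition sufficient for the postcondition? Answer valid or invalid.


Working backward. After the program, the postcondition w - 6 ≤ -9 ∧ y + 3*a[y + 3] + 1 ≤ y + d - 9 must hold; in canonical form it is w ≤ -3 ∧ 3*a[y + 3] ≤ d - 10.
Before y := 2*w + 6: w ≤ -3 ∧ 3*a[2*w + 9] ≤ d - 10
Before c := 3*w + 1: w ≤ -3 ∧ 3*a[2*w + 9] ≤ d - 10
Before d := w + 1: w ≤ -3 ∧ 3*a[2*w + 9] ≤ w - 9
The weakest precondition is w ≤ -3 ∧ 3*a[2*w + 9] ≤ w - 9.
Check whether w ≤ -1 ∧ 3*a[2*w + 9] ≤ w - 9 implies it.
Countermodel: at the initial state a = {[7] = -4, elsewhere -4}, w = -1, the precondition holds but the weakest precondition fails.
Answer: invalid


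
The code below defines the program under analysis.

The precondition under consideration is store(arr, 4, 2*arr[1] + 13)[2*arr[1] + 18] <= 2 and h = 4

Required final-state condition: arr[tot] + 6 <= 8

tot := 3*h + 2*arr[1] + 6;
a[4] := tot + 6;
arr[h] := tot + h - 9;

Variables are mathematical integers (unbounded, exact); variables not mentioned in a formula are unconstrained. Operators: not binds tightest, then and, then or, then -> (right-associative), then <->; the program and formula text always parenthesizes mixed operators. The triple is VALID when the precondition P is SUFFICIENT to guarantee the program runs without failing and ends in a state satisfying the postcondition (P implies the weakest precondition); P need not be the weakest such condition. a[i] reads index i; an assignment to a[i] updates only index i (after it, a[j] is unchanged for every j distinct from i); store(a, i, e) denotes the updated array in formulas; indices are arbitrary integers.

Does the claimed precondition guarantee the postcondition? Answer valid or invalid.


Working backward. After the program, the postcondition arr[tot] + 6 <= 8 must hold; in canonical form it is arr[tot] <= 2.
Before arr[h] := tot + h - 9: store(arr, h, h + tot - 9)[tot] <= 2
Before a[4] := tot + 6: store(arr, h, h + tot - 9)[tot] <= 2
Before tot := 3*h + 2*arr[1] + 6: store(arr, h, 2*arr[1] + 4*h - 3)[2*arr[1] + 3*h + 6] <= 2
The weakest precondition is store(arr, h, 2*arr[1] + 4*h - 3)[2*arr[1] + 3*h + 6] <= 2.
Check whether store(arr, 4, 2*arr[1] + 13)[2*arr[1] + 18] <= 2 and h = 4 implies it.
Every state satisfying the precondition satisfies the weakest precondition: the implication holds.
Answer: valid


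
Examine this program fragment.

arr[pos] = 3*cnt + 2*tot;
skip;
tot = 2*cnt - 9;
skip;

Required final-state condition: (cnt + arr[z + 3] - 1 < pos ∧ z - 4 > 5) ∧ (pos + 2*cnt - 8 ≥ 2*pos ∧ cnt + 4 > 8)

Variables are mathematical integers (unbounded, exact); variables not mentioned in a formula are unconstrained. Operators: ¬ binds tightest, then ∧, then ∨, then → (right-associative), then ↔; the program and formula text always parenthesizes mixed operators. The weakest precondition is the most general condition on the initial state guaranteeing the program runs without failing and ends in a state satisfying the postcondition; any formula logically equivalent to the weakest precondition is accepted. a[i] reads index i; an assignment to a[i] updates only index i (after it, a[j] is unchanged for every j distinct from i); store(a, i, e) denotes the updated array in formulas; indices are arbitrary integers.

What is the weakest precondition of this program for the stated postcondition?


Working backward. After the program, the postcondition (cnt + arr[z + 3] - 1 < pos ∧ z - 4 > 5) ∧ (pos + 2*cnt - 8 ≥ 2*pos ∧ cnt + 4 > 8) must hold; in canonical form it is arr[z + 3] + cnt < pos + 1 ∧ z > 9 ∧ 2*cnt ≥ pos + 8 ∧ cnt > 4.
Before skip: arr[z + 3] + cnt < pos + 1 ∧ z > 9 ∧ 2*cnt ≥ pos + 8 ∧ cnt > 4
Before tot := 2*cnt - 9: arr[z + 3] + cnt < pos + 1 ∧ z > 9 ∧ 2*cnt ≥ pos + 8 ∧ cnt > 4
Before skip: arr[z + 3] + cnt < pos + 1 ∧ z > 9 ∧ 2*cnt ≥ pos + 8 ∧ cnt > 4
Before arr[pos] := 3*cnt + 2*tot: store(arr, pos, 3*cnt + 2*tot)[z + 3] + cnt < pos + 1 ∧ z > 9 ∧ 2*cnt ≥ pos + 8 ∧ cnt > 4
Answer: WP = store(arr, pos, 3*cnt + 2*tot)[z + 3] + cnt < pos + 1 ∧ z > 9 ∧ 2*cnt ≥ pos + 8 ∧ cnt > 4


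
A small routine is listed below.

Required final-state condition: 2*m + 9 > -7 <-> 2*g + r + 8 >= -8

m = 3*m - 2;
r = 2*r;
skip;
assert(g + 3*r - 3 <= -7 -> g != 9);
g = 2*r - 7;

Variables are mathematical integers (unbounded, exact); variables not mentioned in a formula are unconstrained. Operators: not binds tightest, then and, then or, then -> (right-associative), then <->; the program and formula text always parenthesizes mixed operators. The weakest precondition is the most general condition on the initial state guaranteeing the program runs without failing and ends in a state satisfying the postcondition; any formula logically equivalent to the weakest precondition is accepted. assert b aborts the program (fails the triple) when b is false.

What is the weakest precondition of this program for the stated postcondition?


Working backward. After the program, the postcondition 2*m + 9 > -7 <-> 2*g + r + 8 >= -8 must hold; in canonical form it is 2*m > -16 <-> 2*g + r >= -16.
Before g := 2*r - 7: 2*m > -16 <-> 5*r >= -2
Before assert g + 3*r - 3 <= -7 -> g != 9: (g + 3*r <= -4 -> g != 9) and (2*m > -16 <-> 5*r >= -2)
Before skip: (g + 3*r <= -4 -> g != 9) and (2*m > -16 <-> 5*r >= -2)
Before r := 2*r: (g + 6*r <= -4 -> g != 9) and (2*m > -16 <-> 10*r >= -2)
Before m := 3*m - 2: (g + 6*r <= -4 -> g != 9) and (6*m > -12 <-> 10*r >= -2)
Answer: WP = (g + 6*r <= -4 -> g != 9) and (6*m > -12 <-> 10*r >= -2)


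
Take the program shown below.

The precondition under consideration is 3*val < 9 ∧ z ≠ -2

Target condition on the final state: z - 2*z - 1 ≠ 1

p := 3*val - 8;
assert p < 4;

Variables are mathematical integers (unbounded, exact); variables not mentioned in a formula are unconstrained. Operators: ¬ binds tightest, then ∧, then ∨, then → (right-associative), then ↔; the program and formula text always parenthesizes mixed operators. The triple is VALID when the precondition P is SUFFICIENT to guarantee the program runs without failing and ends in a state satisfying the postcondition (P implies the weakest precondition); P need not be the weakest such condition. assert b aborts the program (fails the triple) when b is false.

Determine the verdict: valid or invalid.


Working backward. After the program, the postcondition z - 2*z - 1 ≠ 1 must hold; in canonical form it is z ≠ -2.
Before assert p < 4: p < 4 ∧ z ≠ -2
Before p := 3*val - 8: 3*val < 12 ∧ z ≠ -2
The weakest precondition is 3*val < 12 ∧ z ≠ -2.
Check whether 3*val < 9 ∧ z ≠ -2 implies it.
Every state satisfying the precondition satisfies the weakest precondition: the implication holds.
Answer: valid


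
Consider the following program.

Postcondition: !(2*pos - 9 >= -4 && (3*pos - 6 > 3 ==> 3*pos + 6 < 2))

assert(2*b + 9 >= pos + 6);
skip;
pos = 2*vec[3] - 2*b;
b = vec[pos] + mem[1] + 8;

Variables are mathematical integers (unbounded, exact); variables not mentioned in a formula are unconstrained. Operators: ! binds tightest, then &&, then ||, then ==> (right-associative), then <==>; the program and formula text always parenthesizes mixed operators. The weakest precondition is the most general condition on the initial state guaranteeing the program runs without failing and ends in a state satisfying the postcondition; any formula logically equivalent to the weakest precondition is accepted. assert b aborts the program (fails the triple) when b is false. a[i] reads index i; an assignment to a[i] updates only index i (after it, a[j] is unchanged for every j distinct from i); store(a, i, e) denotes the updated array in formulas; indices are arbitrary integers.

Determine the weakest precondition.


Working backward. After the program, the postcondition !(2*pos - 9 >= -4 && (3*pos - 6 > 3 ==> 3*pos + 6 < 2)) must hold; in canonical form it is !(2*pos >= 5 && (3*pos > 9 ==> 3*pos < -4)).
Before b := vec[pos] + mem[1] + 8: !(2*pos >= 5 && (3*pos > 9 ==> 3*pos < -4))
Before pos := 2*vec[3] - 2*b: !(4*vec[3] >= 4*b + 5 && (6*vec[3] > 6*b + 9 ==> 6*vec[3] < 6*b - 4))
Before skip: !(4*vec[3] >= 4*b + 5 && (6*vec[3] > 6*b + 9 ==> 6*vec[3] < 6*b - 4))
Before assert 2*b + 9 >= pos + 6: 2*b >= pos - 3 && (!(4*vec[3] >= 4*b + 5 && (6*vec[3] > 6*b + 9 ==> 6*vec[3] < 6*b - 4)))
Answer: WP = 2*b >= pos - 3 && (!(4*vec[3] >= 4*b + 5 && (6*vec[3] > 6*b + 9 ==> 6*vec[3] < 6*b - 4)))


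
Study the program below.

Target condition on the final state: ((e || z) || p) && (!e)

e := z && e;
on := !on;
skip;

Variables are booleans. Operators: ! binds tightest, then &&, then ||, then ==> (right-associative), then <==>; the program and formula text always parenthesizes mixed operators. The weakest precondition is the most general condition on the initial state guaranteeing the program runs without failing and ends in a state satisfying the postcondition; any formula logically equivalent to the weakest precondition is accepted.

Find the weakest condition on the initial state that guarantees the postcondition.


Working backward. After the program, the postcondition ((e || z) || p) && (!e) must hold; in canonical form it is (e || z || p) && (!e).
Before skip: (e || z || p) && (!e)
Before on := !on: (e || z || p) && (!e)
Before e := z && e: ((z && e) || z || p) && (!(z && e))
Answer: WP = ((z && e) || z || p) && (!(z && e))


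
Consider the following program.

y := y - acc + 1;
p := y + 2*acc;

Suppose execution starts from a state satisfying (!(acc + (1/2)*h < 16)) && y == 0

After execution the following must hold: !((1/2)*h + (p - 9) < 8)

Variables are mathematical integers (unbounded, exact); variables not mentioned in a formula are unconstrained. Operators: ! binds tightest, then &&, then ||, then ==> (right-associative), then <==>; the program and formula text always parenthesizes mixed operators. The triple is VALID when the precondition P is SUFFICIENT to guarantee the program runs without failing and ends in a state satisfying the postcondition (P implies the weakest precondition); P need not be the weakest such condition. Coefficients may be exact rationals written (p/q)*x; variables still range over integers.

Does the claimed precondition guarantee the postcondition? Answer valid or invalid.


Working backward. After the program, the postcondition !((1/2)*h + (p - 9) < 8) must hold; in canonical form it is !((1/2)*h + p < 17).
Before p := y + 2*acc: !(2*acc + (1/2)*h + y < 17)
Before y := y - acc + 1: !(acc + (1/2)*h + y < 16)
The weakest precondition is !(acc + (1/2)*h + y < 16).
Check whether (!(acc + (1/2)*h < 16)) && y == 0 implies it.
Every state satisfying the precondition satisfies the weakest precondition: the implication holds.
Answer: valid


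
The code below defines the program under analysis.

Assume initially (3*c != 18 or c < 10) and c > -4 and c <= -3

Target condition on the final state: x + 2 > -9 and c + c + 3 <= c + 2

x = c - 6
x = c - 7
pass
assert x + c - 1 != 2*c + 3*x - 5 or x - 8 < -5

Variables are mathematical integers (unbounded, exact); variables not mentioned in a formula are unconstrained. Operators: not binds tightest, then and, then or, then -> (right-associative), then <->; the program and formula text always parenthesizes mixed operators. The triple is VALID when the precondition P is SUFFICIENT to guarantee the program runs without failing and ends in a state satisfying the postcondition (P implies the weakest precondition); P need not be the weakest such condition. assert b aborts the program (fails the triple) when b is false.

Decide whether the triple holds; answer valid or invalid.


Working backward. After the program, the postcondition x + 2 > -9 and c + c + 3 <= c + 2 must hold; in canonical form it is x > -11 and c <= -1.
Before assert x + c - 1 != 2*c + 3*x - 5 or x - 8 < -5: (c + 2*x != 4 or x < 3) and x > -11 and c <= -1
Before skip: (c + 2*x != 4 or x < 3) and x > -11 and c <= -1
Before x := c - 7: (3*c != 18 or c < 10) and c > -4 and c <= -1
Before x := c - 6: (3*c != 18 or c < 10) and c > -4 and c <= -1
The weakest precondition is (3*c != 18 or c < 10) and c > -4 and c <= -1.
Check whether (3*c != 18 or c < 10) and c > -4 and c <= -3 implies it.
Every state satisfying the precondition satisfies the weakest precondition: the implication holds.
Answer: valid


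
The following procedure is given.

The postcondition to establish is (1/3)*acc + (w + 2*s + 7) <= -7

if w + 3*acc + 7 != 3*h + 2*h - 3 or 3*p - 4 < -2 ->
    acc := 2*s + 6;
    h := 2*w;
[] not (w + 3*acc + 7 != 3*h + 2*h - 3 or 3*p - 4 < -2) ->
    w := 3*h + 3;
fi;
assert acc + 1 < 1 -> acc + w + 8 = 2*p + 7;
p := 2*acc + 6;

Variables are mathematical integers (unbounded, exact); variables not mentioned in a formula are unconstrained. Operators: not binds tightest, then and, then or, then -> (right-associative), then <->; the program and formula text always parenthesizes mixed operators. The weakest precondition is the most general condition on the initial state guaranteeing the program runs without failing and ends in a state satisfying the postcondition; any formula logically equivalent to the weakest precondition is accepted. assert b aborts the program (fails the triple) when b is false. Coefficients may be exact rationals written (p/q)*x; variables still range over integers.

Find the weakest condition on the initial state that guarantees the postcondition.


Working backward. After the program, the postcondition (1/3)*acc + (w + 2*s + 7) <= -7 must hold; in canonical form it is (1/3)*acc + 2*s + w <= -14.
Before p := 2*acc + 6: (1/3)*acc + 2*s + w <= -14
Before assert acc + 1 < 1 -> acc + w + 8 = 2*p + 7: (acc < 0 -> acc + w = 2*p - 1) and (1/3)*acc + 2*s + w <= -14
Then branch requires (2*s < -6 -> 2*s + w = 2*p - 7) and (8/3)*s + w <= -16; else branch requires (acc < 0 -> acc + 3*h = 2*p - 4) and (1/3)*acc + 3*h + 2*s <= -17.
Before the if: ((3*acc + w != 5*h - 10 or 3*p < 2) -> ((2*s < -6 -> 2*s + w = 2*p - 7) and (8/3)*s + w <= -16)) and ((not (3*acc + w != 5*h - 10 or 3*p < 2)) -> ((acc < 0 -> acc + 3*h = 2*p - 4) and (1/3)*acc + 3*h + 2*s <= -17))
Answer: WP = ((3*acc + w != 5*h - 10 or 3*p < 2) -> ((2*s < -6 -> 2*s + w = 2*p - 7) and (8/3)*s + w <= -16)) and ((not (3*acc + w != 5*h - 10 or 3*p < 2)) -> ((acc < 0 -> acc + 3*h = 2*p - 4) and (1/3)*acc + 3*h + 2*s <= -17))


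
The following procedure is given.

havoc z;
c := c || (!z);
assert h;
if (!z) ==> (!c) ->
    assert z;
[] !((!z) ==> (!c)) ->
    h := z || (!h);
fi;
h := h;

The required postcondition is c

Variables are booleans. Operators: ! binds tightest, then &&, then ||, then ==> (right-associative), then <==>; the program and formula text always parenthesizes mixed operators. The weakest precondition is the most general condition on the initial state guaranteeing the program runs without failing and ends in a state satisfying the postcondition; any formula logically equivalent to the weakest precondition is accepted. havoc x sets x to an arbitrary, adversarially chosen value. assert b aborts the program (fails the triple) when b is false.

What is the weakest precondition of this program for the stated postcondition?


Working backward. After the program, c must hold.
Before h := h: c
Then branch requires z && c; else branch requires c.
Before the if: (((!z) ==> (!c)) ==> (z && c)) && ((!((!z) ==> (!c))) ==> c)
Before assert h: h && (((!z) ==> (!c)) ==> (z && c)) && ((!((!z) ==> (!c))) ==> c)
Before c := c || (!z): h && (((!z) ==> (!(c || (!z)))) ==> (z && (c || (!z)))) && ((!((!z) ==> (!(c || (!z))))) ==> (c || (!z)))
Before havoc z: h && c
Answer: WP = h && c


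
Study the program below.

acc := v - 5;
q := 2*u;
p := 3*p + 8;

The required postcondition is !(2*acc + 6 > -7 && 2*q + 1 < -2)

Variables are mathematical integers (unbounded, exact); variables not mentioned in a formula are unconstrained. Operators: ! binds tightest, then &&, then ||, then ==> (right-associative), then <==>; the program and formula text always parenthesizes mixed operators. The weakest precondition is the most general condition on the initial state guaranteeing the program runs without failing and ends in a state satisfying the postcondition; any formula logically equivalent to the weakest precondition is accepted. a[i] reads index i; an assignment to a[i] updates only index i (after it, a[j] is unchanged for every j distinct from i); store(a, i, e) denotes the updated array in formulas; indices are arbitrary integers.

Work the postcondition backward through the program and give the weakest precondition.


Working backward. After the program, the postcondition !(2*acc + 6 > -7 && 2*q + 1 < -2) must hold; in canonical form it is !(2*acc > -13 && 2*q < -3).
Before p := 3*p + 8: !(2*acc > -13 && 2*q < -3)
Before q := 2*u: !(2*acc > -13 && 4*u < -3)
Before acc := v - 5: !(2*v > -3 && 4*u < -3)
Answer: WP = !(2*v > -3 && 4*u < -3)


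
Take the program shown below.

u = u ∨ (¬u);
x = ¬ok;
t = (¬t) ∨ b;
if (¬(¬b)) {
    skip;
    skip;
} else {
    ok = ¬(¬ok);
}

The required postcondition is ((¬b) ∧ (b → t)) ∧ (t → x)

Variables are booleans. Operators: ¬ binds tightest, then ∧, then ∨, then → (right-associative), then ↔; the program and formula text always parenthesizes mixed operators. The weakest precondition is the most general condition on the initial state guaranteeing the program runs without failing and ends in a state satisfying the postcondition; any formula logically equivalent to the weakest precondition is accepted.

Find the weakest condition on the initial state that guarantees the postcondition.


Working backward. After the program, the postcondition ((¬b) ∧ (b → t)) ∧ (t → x) must hold; in canonical form it is (¬b) ∧ (b → t) ∧ (t → x).
Then branch requires (¬b) ∧ (b → t) ∧ (t → x); else branch requires (¬b) ∧ (b → t) ∧ (t → x).
Before the if: (b → ((¬b) ∧ (b → t) ∧ (t → x))) ∧ ((¬b) → ((¬b) ∧ (b → t) ∧ (t → x)))
Before t := (¬t) ∨ b: (b → ((¬b) ∧ (b → ((¬t) ∨ b)) ∧ (((¬t) ∨ b) → x))) ∧ ((¬b) → ((¬b) ∧ (b → ((¬t) ∨ b)) ∧ (((¬t) ∨ b) → x)))
Before x := ¬ok: (b → ((¬b) ∧ (b → ((¬t) ∨ b)) ∧ (((¬t) ∨ b) → (¬ok)))) ∧ ((¬b) → ((¬b) ∧ (b → ((¬t) ∨ b)) ∧ (((¬t) ∨ b) → (¬ok))))
Before u := u ∨ (¬u): (b → ((¬b) ∧ (b → ((¬t) ∨ b)) ∧ (((¬t) ∨ b) → (¬ok)))) ∧ ((¬b) → ((¬b) ∧ (b → ((¬t) ∨ b)) ∧ (((¬t) ∨ b) → (¬ok))))
Answer: WP = (b → ((¬b) ∧ (b → ((¬t) ∨ b)) ∧ (((¬t) ∨ b) → (¬ok)))) ∧ ((¬b) → ((¬b) ∧ (b → ((¬t) ∨ b)) ∧ (((¬t) ∨ b) → (¬ok))))


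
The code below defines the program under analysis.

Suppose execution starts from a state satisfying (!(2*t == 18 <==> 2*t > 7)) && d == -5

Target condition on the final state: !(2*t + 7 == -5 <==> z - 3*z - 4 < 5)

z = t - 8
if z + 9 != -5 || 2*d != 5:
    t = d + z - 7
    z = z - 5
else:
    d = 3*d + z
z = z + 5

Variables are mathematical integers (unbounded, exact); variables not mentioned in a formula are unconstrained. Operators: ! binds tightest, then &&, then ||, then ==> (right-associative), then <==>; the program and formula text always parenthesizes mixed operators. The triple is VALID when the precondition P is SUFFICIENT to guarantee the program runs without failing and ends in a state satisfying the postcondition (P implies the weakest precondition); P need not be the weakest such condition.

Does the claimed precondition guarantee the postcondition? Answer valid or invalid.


Working backward. After the program, the postcondition !(2*t + 7 == -5 <==> z - 3*z - 4 < 5) must hold; in canonical form it is !(2*t == -12 <==> 2*z > -9).
Before z := z + 5: !(2*t == -12 <==> 2*z > -19)
Then branch requires !(2*d + 2*z == 2 <==> 2*z > -9); else branch requires !(2*t == -12 <==> 2*z > -19).
Before the if: ((z != -14 || 2*d != 5) ==> (!(2*d + 2*z == 2 <==> 2*z > -9))) && ((!(z != -14 || 2*d != 5)) ==> (!(2*t == -12 <==> 2*z > -19)))
Before z := t - 8: ((t != -6 || 2*d != 5) ==> (!(2*d + 2*t == 18 <==> 2*t > 7))) && ((!(t != -6 || 2*d != 5)) ==> (!(2*t == -12 <==> 2*t > -3)))
The weakest precondition is ((t != -6 || 2*d != 5) ==> (!(2*d + 2*t == 18 <==> 2*t > 7))) && ((!(t != -6 || 2*d != 5)) ==> (!(2*t == -12 <==> 2*t > -3))).
Check whether (!(2*t == 18 <==> 2*t > 7)) && d == -5 implies it.
Countermodel: at the initial state d = -5, t = 14, the precondition holds but the weakest precondition fails.
Answer: invalid


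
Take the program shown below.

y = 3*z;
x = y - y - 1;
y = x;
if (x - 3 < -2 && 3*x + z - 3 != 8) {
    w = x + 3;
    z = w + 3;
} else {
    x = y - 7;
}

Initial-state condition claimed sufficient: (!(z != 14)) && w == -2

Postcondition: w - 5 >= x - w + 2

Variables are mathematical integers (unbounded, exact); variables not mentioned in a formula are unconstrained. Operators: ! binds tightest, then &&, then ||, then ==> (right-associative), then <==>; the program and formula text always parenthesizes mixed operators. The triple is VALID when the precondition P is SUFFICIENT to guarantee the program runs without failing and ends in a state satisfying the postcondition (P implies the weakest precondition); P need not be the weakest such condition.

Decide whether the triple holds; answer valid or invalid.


Working backward. After the program, the postcondition w - 5 >= x - w + 2 must hold; in canonical form it is 2*w >= x + 7.
Then branch requires x >= 1; else branch requires 2*w >= y.
Before the if: ((x < 1 && 3*x + z != 11) ==> x >= 1) && ((!(x < 1 && 3*x + z != 11)) ==> 2*w >= y)
Before y := x: ((x < 1 && 3*x + z != 11) ==> x >= 1) && ((!(x < 1 && 3*x + z != 11)) ==> 2*w >= x)
Before x := y - y - 1: (!(z != 14)) && ((!(z != 14)) ==> 2*w >= -1)
Before y := 3*z: (!(z != 14)) && ((!(z != 14)) ==> 2*w >= -1)
The weakest precondition is (!(z != 14)) && ((!(z != 14)) ==> 2*w >= -1).
Check whether (!(z != 14)) && w == -2 implies it.
Countermodel: at the initial state w = -2, z = 14, the precondition holds but the weakest precondition fails.
Answer: invalid


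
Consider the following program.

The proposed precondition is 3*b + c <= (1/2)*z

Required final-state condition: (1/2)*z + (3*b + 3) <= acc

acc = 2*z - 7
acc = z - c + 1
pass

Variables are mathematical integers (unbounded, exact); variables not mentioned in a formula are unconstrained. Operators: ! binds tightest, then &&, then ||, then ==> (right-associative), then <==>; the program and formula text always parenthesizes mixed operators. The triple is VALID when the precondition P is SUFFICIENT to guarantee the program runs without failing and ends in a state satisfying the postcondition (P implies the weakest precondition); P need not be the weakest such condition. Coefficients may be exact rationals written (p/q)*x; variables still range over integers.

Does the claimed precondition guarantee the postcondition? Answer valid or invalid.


Working backward. After the program, the postcondition (1/2)*z + (3*b + 3) <= acc must hold; in canonical form it is 3*b + (1/2)*z <= acc - 3.
Before skip: 3*b + (1/2)*z <= acc - 3
Before acc := z - c + 1: 3*b + c <= (1/2)*z - 2
Before acc := 2*z - 7: 3*b + c <= (1/2)*z - 2
The weakest precondition is 3*b + c <= (1/2)*z - 2.
Check whether 3*b + c <= (1/2)*z implies it.
Countermodel: at the initial state b = 0, c = 0, z = 0, the precondition holds but the weakest precondition fails.
Answer: invalid


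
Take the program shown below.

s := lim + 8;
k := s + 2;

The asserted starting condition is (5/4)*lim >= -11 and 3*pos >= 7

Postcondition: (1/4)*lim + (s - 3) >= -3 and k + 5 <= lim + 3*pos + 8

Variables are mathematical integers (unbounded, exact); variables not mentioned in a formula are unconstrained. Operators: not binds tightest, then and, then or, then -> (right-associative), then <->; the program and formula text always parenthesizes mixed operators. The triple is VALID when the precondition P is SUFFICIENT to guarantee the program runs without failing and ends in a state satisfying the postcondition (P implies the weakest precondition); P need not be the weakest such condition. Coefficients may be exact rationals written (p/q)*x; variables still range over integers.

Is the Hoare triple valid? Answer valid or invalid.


Working backward. After the program, the postcondition (1/4)*lim + (s - 3) >= -3 and k + 5 <= lim + 3*pos + 8 must hold; in canonical form it is (1/4)*lim + s >= 0 and k <= lim + 3*pos + 3.
Before k := s + 2: (1/4)*lim + s >= 0 and s <= lim + 3*pos + 1
Before s := lim + 8: (5/4)*lim >= -8 and 3*pos >= 7
The weakest precondition is (5/4)*lim >= -8 and 3*pos >= 7.
Check whether (5/4)*lim >= -11 and 3*pos >= 7 implies it.
Countermodel: at the initial state lim = -8, pos = 3, the precondition holds but the weakest precondition fails.
Answer: invalid


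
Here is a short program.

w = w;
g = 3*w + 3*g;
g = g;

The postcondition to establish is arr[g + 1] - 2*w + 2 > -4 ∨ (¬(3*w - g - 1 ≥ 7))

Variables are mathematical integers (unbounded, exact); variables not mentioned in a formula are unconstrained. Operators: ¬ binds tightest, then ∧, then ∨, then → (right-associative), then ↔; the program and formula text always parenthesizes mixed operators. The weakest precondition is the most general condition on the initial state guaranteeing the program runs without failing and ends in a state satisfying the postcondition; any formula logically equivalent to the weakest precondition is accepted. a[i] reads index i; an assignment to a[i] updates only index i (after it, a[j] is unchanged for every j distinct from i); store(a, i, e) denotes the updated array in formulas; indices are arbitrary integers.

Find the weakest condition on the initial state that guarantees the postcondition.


Working backward. After the program, the postcondition arr[g + 1] - 2*w + 2 > -4 ∨ (¬(3*w - g - 1 ≥ 7)) must hold; in canonical form it is arr[g + 1] > 2*w - 6 ∨ (¬(3*w ≥ g + 8)).
Before g := g: arr[g + 1] > 2*w - 6 ∨ (¬(3*w ≥ g + 8))
Before g := 3*w + 3*g: arr[3*g + 3*w + 1] > 2*w - 6 ∨ (¬(3*g ≤ -8))
Before w := w: arr[3*g + 3*w + 1] > 2*w - 6 ∨ (¬(3*g ≤ -8))
Answer: WP = arr[3*g + 3*w + 1] > 2*w - 6 ∨ (¬(3*g ≤ -8))


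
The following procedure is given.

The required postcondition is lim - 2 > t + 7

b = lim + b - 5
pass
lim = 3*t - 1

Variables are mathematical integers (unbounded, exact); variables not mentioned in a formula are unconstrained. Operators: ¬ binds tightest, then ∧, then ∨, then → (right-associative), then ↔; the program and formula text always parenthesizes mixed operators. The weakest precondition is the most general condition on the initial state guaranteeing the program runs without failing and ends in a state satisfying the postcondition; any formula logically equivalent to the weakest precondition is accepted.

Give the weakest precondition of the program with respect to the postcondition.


Working backward. After the program, the postcondition lim - 2 > t + 7 must hold; in canonical form it is lim > t + 9.
Before lim := 3*t - 1: 2*t > 10
Before skip: 2*t > 10
Before b := lim + b - 5: 2*t > 10
Answer: WP = 2*t > 10


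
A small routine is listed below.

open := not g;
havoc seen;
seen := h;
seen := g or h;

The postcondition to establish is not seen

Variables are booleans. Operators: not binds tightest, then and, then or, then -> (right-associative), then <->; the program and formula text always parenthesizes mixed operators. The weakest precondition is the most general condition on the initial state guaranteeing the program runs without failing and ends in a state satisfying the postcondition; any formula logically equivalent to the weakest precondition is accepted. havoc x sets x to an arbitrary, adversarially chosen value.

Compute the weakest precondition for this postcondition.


Working backward. After the program, not seen must hold.
Before seen := g or h: not (g or h)
Before seen := h: not (g or h)
Before havoc seen: not (g or h)
Before open := not g: not (g or h)
Answer: WP = not (g or h)


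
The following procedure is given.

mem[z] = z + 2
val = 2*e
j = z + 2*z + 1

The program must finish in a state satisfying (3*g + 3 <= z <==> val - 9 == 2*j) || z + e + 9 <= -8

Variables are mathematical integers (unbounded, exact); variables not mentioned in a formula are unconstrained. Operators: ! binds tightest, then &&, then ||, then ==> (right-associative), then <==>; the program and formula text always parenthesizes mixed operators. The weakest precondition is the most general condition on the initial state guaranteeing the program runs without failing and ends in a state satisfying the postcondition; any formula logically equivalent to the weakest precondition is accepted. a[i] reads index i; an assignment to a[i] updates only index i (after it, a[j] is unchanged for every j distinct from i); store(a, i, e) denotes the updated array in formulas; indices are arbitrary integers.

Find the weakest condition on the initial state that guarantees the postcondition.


Working backward. After the program, the postcondition (3*g + 3 <= z <==> val - 9 == 2*j) || z + e + 9 <= -8 must hold; in canonical form it is (3*g <= z - 3 <==> val == 2*j + 9) || e + z <= -17.
Before j := z + 2*z + 1: (3*g <= z - 3 <==> val == 6*z + 11) || e + z <= -17
Before val := 2*e: (3*g <= z - 3 <==> 2*e == 6*z + 11) || e + z <= -17
Before mem[z] := z + 2: (3*g <= z - 3 <==> 2*e == 6*z + 11) || e + z <= -17
Answer: WP = (3*g <= z - 3 <==> 2*e == 6*z + 11) || e + z <= -17


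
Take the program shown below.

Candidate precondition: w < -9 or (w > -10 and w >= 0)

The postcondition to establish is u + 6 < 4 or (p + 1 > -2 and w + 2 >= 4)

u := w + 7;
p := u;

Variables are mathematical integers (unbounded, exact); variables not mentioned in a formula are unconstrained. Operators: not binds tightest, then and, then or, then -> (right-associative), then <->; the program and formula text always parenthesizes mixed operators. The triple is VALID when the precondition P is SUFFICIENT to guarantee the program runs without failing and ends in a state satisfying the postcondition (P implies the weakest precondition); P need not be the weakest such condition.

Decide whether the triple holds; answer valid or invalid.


Working backward. After the program, the postcondition u + 6 < 4 or (p + 1 > -2 and w + 2 >= 4) must hold; in canonical form it is u < -2 or (p > -3 and w >= 2).
Before p := u: u < -2 or (u > -3 and w >= 2)
Before u := w + 7: w < -9 or (w > -10 and w >= 2)
The weakest precondition is w < -9 or (w > -10 and w >= 2).
Check whether w < -9 or (w > -10 and w >= 0) implies it.
Countermodel: at the initial state w = 0, the precondition holds but the weakest precondition fails.
Answer: invalid


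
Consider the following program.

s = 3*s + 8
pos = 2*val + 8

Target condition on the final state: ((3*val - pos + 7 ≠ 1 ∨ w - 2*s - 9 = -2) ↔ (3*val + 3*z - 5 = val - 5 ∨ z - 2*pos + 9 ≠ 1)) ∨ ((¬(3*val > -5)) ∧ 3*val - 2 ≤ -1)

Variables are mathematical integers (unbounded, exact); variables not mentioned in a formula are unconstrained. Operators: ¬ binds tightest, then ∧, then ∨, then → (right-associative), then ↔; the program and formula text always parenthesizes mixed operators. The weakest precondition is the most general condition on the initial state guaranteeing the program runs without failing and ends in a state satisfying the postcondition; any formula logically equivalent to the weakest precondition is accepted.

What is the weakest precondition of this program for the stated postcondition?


Working backward. After the program, the postcondition ((3*val - pos + 7 ≠ 1 ∨ w - 2*s - 9 = -2) ↔ (3*val + 3*z - 5 = val - 5 ∨ z - 2*pos + 9 ≠ 1)) ∨ ((¬(3*val > -5)) ∧ 3*val - 2 ≤ -1) must hold; in canonical form it is ((3*val ≠ pos - 6 ∨ w = 2*s + 7) ↔ (2*val + 3*z = 0 ∨ z ≠ 2*pos - 8)) ∨ ((¬(3*val > -5)) ∧ 3*val ≤ 1).
Before pos := 2*val + 8: ((val ≠ 2 ∨ w = 2*s + 7) ↔ (2*val + 3*z = 0 ∨ z ≠ 4*val + 8)) ∨ ((¬(3*val > -5)) ∧ 3*val ≤ 1)
Before s := 3*s + 8: ((val ≠ 2 ∨ w = 6*s + 23) ↔ (2*val + 3*z = 0 ∨ z ≠ 4*val + 8)) ∨ ((¬(3*val > -5)) ∧ 3*val ≤ 1)
Answer: WP = ((val ≠ 2 ∨ w = 6*s + 23) ↔ (2*val + 3*z = 0 ∨ z ≠ 4*val + 8)) ∨ ((¬(3*val > -5)) ∧ 3*val ≤ 1)


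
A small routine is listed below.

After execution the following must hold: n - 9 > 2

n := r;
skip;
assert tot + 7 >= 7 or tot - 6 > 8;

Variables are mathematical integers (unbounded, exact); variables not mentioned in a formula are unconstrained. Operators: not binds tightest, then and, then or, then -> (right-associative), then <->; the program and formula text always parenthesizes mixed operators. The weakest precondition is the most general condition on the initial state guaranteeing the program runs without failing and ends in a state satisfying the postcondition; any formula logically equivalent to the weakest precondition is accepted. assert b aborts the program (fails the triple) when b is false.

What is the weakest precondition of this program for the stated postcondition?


Working backward. After the program, the postcondition n - 9 > 2 must hold; in canonical form it is n > 11.
Before assert tot + 7 >= 7 or tot - 6 > 8: (tot >= 0 or tot > 14) and n > 11
Before skip: (tot >= 0 or tot > 14) and n > 11
Before n := r: (tot >= 0 or tot > 14) and r > 11
Answer: WP = (tot >= 0 or tot > 14) and r > 11


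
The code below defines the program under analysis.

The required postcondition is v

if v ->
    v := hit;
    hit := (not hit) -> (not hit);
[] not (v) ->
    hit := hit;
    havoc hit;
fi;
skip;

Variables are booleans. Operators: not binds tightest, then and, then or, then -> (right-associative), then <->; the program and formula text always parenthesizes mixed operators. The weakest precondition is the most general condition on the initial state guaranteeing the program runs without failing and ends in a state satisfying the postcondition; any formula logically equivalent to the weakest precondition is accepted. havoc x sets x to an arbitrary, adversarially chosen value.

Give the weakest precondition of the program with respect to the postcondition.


Working backward. After the program, v must hold.
Before skip: v
Then branch requires hit; else branch requires v.
Before the if: (v -> hit) and ((not v) -> v)
Answer: WP = (v -> hit) and ((not v) -> v)


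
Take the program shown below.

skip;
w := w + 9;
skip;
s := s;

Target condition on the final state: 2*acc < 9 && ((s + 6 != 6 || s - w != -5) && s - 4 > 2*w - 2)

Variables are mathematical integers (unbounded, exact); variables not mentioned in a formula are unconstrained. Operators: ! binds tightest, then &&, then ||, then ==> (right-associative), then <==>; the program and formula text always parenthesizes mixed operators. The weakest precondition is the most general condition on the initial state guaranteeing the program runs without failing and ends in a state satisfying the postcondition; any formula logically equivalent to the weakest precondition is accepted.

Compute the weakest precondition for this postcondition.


Working backward. After the program, the postcondition 2*acc < 9 && ((s + 6 != 6 || s - w != -5) && s - 4 > 2*w - 2) must hold; in canonical form it is 2*acc < 9 && (s != 0 || s != w - 5) && s > 2*w + 2.
Before s := s: 2*acc < 9 && (s != 0 || s != w - 5) && s > 2*w + 2
Before skip: 2*acc < 9 && (s != 0 || s != w - 5) && s > 2*w + 2
Before w := w + 9: 2*acc < 9 && (s != 0 || s != w + 4) && s > 2*w + 20
Before skip: 2*acc < 9 && (s != 0 || s != w + 4) && s > 2*w + 20
Answer: WP = 2*acc < 9 && (s != 0 || s != w + 4) && s > 2*w + 20


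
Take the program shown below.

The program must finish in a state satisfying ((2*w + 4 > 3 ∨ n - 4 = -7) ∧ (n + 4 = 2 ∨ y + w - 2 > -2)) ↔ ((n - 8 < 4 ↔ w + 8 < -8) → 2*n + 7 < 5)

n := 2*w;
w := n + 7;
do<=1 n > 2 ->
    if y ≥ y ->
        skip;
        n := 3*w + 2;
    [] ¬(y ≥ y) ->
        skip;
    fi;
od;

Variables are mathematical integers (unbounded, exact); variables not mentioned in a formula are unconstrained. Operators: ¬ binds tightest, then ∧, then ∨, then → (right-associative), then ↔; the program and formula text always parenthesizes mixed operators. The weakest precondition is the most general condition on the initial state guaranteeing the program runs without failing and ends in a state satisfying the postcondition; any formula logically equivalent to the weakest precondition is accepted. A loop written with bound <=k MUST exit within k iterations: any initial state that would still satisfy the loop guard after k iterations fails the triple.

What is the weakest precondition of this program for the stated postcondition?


Working backward. After the program, the postcondition ((2*w + 4 > 3 ∨ n - 4 = -7) ∧ (n + 4 = 2 ∨ y + w - 2 > -2)) ↔ ((n - 8 < 4 ↔ w + 8 < -8) → 2*n + 7 < 5) must hold; in canonical form it is ((2*w > -1 ∨ n = -3) ∧ (n = -2 ∨ w + y > 0)) ↔ ((n < 12 ↔ w < -16) → 2*n < -2).
Before the loop (bound <=1), unroll the exhaustion recursion (WP_0 = exit-now case; WP_j = one more guarded iteration, up to j = 1):
  WP_0: (¬(n > 2)) ∧ (((2*w > -1 ∨ n = -3) ∧ (n = -2 ∨ w + y > 0)) ↔ ((n < 12 ↔ w < -16) → 2*n < -2))
  WP_1: (n > 2 → ((¬(3*w > 0)) ∧ (((2*w > -1 ∨ 3*w = -5) ∧ (3*w = -4 ∨ w + y > 0)) ↔ ((3*w < 10 ↔ w < -16) → 6*w < -6)))) ∧ ((¬(n > 2)) → (((2*w > -1 ∨ n = -3) ∧ (n = -2 ∨ w + y > 0)) ↔ ((n < 12 ↔ w < -16) → 2*n < -2)))
So before the loop: (n > 2 → ((¬(3*w > 0)) ∧ (((2*w > -1 ∨ 3*w = -5) ∧ (3*w = -4 ∨ w + y > 0)) ↔ ((3*w < 10 ↔ w < -16) → 6*w < -6)))) ∧ ((¬(n > 2)) → (((2*w > -1 ∨ n = -3) ∧ (n = -2 ∨ w + y > 0)) ↔ ((n < 12 ↔ w < -16) → 2*n < -2)))
Before w := n + 7: (n > 2 → ((¬(3*n > -21)) ∧ (((2*n > -15 ∨ 3*n = -26) ∧ (3*n = -25 ∨ n + y > -7)) ↔ ((3*n < -11 ↔ n < -23) → 6*n < -48)))) ∧ ((¬(n > 2)) → (((2*n > -15 ∨ n = -3) ∧ (n = -2 ∨ n + y > -7)) ↔ ((n < 12 ↔ n < -23) → 2*n < -2)))
Before n := 2*w: (2*w > 2 → ((¬(6*w > -21)) ∧ (((4*w > -15 ∨ 6*w = -26) ∧ (6*w = -25 ∨ 2*w + y > -7)) ↔ ((6*w < -11 ↔ 2*w < -23) → 12*w < -48)))) ∧ ((¬(2*w > 2)) → (((4*w > -15 ∨ 2*w = -3) ∧ (2*w = -2 ∨ 2*w + y > -7)) ↔ ((2*w < 12 ↔ 2*w < -23) → 4*w < -2)))
Answer: WP = (2*w > 2 → ((¬(6*w > -21)) ∧ (((4*w > -15 ∨ 6*w = -26) ∧ (6*w = -25 ∨ 2*w + y > -7)) ↔ ((6*w < -11 ↔ 2*w < -23) → 12*w < -48)))) ∧ ((¬(2*w > 2)) → (((4*w > -15 ∨ 2*w = -3) ∧ (2*w = -2 ∨ 2*w + y > -7)) ↔ ((2*w < 12 ↔ 2*w < -23) → 4*w < -2)))
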